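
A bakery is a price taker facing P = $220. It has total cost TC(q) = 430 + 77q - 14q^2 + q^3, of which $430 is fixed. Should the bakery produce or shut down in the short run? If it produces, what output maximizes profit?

Variable cost is VC = 77q - 14q^2 + q^3, so AVC = VC/q = 77 - 14q + q^2 and MC = dTC/dq = 77 - 28q + 3q^2.
The AVC parabola has its vertex at q = 14/2 = 7, where AVC = 77 - 14·7 + 7^2 = $28.
P = $220 exceeds min AVC = $28, so the firm stays open.
Set P = MC: 220 = 77 - 28q + 3q^2 → -143 - 28q + 3q^2 = 0. The roots are q = -11/3 and q = 13; the profit-maximizing output is on the rising part of MC, so q* = 13.
Check: AVC at q = 13 is $64 ≤ P, so revenue covers variable cost.
Profit = P·q − TC = 220·13 − 1262 = $1598.

Produce at q = 13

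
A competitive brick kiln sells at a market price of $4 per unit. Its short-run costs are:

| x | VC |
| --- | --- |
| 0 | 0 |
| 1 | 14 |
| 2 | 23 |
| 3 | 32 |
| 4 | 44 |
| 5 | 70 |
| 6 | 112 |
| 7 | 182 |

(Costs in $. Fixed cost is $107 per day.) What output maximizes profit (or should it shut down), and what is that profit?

x = 0 (shut down); profit = -$107

Profit at each row (π = 4x − TC): x=0: -107; x=1: -117; x=2: -122; x=3: -127; x=4: -135; x=5: -157; x=6: -195; x=7: -261.
Profit is highest at x = 0. Equivalently, the lowest AVC in the table is 32/3 ≈ $10.67 at x = 3, and P = $4 falls below it — price never covers variable cost, so the firm shuts down and loses only its fixed cost.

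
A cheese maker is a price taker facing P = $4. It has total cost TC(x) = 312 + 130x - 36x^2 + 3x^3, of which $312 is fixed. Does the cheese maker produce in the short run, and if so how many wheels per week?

Variable cost is VC = 130x - 36x^2 + 3x^3, so AVC = VC/x = 130 - 36x + 3x^2 and MC = dTC/dx = 130 - 72x + 9x^2.
AVC hits its minimum where MC = AVC, at x = 6, giving min AVC = 130 - 36·6 + 3·6^2 = $22.
With P < min AVC ($4 < $22), every unit sold adds to the loss.
Shutting down limits the loss to fixed cost, $312.

Shut down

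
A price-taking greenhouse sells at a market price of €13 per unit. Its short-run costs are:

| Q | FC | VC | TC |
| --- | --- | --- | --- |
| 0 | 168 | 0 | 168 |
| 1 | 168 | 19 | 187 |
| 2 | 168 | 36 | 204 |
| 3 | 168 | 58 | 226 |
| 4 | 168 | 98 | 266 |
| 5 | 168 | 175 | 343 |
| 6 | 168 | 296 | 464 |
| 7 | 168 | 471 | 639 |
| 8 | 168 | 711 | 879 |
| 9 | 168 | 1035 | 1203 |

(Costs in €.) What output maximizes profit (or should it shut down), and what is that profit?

Profit at each row (π = 13Q − TC): Q=0: -168; Q=1: -174; Q=2: -178; Q=3: -187; Q=4: -214; Q=5: -278; Q=6: -386; Q=7: -548; Q=8: -775; Q=9: -1086.
Profit is highest at Q = 0. Equivalently, the lowest AVC in the table is 36/2 ≈ €18 at Q = 2, and P = €13 falls below it — price never covers variable cost, so the firm shuts down and loses only its fixed cost.

Q = 0 (shut down); profit = -€168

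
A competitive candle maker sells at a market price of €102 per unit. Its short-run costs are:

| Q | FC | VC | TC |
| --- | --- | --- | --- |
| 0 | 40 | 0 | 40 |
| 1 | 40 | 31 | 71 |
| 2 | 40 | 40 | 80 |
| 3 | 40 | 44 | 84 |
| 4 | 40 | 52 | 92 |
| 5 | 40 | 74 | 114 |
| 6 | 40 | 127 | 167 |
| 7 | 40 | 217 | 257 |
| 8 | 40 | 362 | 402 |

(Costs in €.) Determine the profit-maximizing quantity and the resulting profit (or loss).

Q = 7; profit = €457

Compute π = P·Q − TC at each output: Q=0: -40; Q=1: 31; Q=2: 124; Q=3: 222; Q=4: 316; Q=5: 396; Q=6: 445; Q=7: 457; Q=8: 414.
Profit is maximized at Q = 7. AVC there is 217/7 = €31 ≤ P, so producing beats shutting down (which would give -€40).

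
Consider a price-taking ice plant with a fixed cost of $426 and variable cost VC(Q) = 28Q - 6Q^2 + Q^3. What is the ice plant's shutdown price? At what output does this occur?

The firm shuts down when price falls below the minimum of average variable cost. AVC = VC/Q = 28 - 6Q + Q^2.
dAVC/dQ = -6 + 2Q = 0 gives Q = 3. min AVC = 28 - 6·3 + 3^2 = 19.
For P < $19 the firm produces nothing.

$19 per unit, at Q = 3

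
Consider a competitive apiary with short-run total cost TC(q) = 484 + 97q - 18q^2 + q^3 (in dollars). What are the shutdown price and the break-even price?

Shutdown price = min AVC. AVC = 97 - 18q + q^2, with vertex at q = 9 and minimum $16.
ATC = 484/q + 97 - 18q + q^2. Setting dATC/dq = −484/q^2 − 18 + 2q = 0 gives q = 11 (since 2·11^3 − 18·11^2 = 484).
min ATC = 484/11 + 97 − 18·11 + 11^2 = $64. That is the break-even price.
Between these two prices the firm operates at a loss; above $64 it earns a profit.

Shutdown price = $16; break-even price = $64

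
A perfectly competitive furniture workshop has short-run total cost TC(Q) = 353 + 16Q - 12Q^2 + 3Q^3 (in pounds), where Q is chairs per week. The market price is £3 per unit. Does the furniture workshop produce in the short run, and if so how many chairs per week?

Variable cost is VC = 16Q - 12Q^2 + 3Q^3, so AVC = VC/Q = 16 - 12Q + 3Q^2 and MC = dTC/dQ = 16 - 24Q + 9Q^2.
AVC hits its minimum where MC = AVC, at Q = 2, giving min AVC = 16 - 12·2 + 3·2^2 = £4.
Since P = £3 < min AVC = £4, price fails to cover variable cost at any output.
Best response: produce nothing and absorb the £353 fixed cost.

Shut down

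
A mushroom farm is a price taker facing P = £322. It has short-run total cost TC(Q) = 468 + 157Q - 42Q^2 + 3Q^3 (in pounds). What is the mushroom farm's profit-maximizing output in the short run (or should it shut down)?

From TC, MC = TC'(Q) = 157 - 84Q + 9Q^2 and AVC = VC/Q = 157 - 42Q + 3Q^2.
AVC is minimized where dAVC/dQ = -42 + 6Q = 0, at Q = 7; min AVC = 157 - 42·7 + 3·7^2 = £10.
Since P = £322 ≥ min AVC = £10, price covers variable cost and the firm should produce.
Set P = MC: 322 = 157 - 84Q + 9Q^2 → -165 - 84Q + 9Q^2 = 0. The roots are Q = -5/3 and Q = 11; the profit-maximizing output is on the rising part of MC, so Q* = 11.
Check: AVC at Q = 11 is £58 ≤ P, so revenue covers variable cost.
Profit = P·Q − TC = 322·11 − 1106 = £2436.

Produce at Q = 11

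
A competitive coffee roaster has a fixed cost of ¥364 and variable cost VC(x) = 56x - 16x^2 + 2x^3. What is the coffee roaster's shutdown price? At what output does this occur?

¥24 per unit, at x = 4

Short-run supply begins at min AVC. From VC = 56x - 16x^2 + 2x^3, AVC = 56 - 16x + 2x^2.
At the minimum of AVC, MC = AVC. MC = 56 - 32x + 6x^2; setting MC = AVC gives 4x^2 - 16x = 0, so x = 4. min AVC = 24.
For P < ¥24 the firm produces nothing.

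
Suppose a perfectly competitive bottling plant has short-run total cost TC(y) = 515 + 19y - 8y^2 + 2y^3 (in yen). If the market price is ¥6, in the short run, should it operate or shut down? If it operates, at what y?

Shut down

Variable cost is VC = 19y - 8y^2 + 2y^3, so AVC = VC/y = 19 - 8y + 2y^2 and MC = dTC/dy = 19 - 16y + 6y^2.
AVC hits its minimum where MC = AVC, at y = 2, giving min AVC = 19 - 8·2 + 2·2^2 = ¥11.
P = ¥6 lies below min AVC = ¥11; no output level covers variable cost.
Shutting down limits the loss to fixed cost, ¥515.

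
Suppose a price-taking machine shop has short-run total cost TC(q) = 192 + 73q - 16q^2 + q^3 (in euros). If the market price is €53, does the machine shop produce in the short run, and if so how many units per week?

Variable cost is VC = 73q - 16q^2 + q^3, so AVC = VC/q = 73 - 16q + q^2 and MC = dTC/dq = 73 - 32q + 3q^2.
AVC is minimized where dAVC/dq = -16 + 2q = 0, at q = 8; min AVC = 73 - 16·8 + 8^2 = €9.
Because €53 ≥ €9, revenue can cover variable cost; the firm operates.
Set P = MC: 53 = 73 - 32q + 3q^2 → 20 - 32q + 3q^2 = 0. The roots are q = 2/3 and q = 10; the profit-maximizing output is on the rising part of MC, so q* = 10.
Check: AVC at q = 10 is €13 ≤ P, so revenue covers variable cost.
Profit = P·q − TC = 53·10 − 322 = €208.

Produce at q = 10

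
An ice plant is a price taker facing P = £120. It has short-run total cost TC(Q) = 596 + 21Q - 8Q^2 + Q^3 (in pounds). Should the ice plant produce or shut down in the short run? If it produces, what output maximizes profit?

Variable cost is VC = 21Q - 8Q^2 + Q^3, so AVC = VC/Q = 21 - 8Q + Q^2 and MC = dTC/dQ = 21 - 16Q + 3Q^2.
The AVC parabola has its vertex at Q = 8/2 = 4, where AVC = 21 - 8·4 + 4^2 = £5.
Because £120 ≥ £5, revenue can cover variable cost; the firm operates.
Solving P = MC: -99 - 16Q + 3Q^2 = 0 ⇒ Q = -11/3 or 9. On the upward-sloping branch, Q* = 9.
Check: AVC at Q = 9 is £30 ≤ P, so revenue covers variable cost.
Profit = P·Q − TC = 120·9 − 866 = £214.

Produce at Q = 9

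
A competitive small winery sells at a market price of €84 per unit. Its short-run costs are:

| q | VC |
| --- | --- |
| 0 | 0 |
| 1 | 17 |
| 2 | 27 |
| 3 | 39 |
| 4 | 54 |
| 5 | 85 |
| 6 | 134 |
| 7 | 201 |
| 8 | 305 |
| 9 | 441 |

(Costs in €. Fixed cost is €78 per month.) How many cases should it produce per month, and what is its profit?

Profit at each row (π = 84q − TC): q=0: -78; q=1: -11; q=2: 63; q=3: 135; q=4: 204; q=5: 257; q=6: 292; q=7: 309; q=8: 289; q=9: 237.
Profit is maximized at q = 7. AVC there is 201/7 = €28.71 ≤ P, so producing beats shutting down (which would give -€78).

q = 7; profit = €309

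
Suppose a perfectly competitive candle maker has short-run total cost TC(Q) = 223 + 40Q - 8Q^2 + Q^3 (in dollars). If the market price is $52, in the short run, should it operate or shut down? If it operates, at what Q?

From TC, MC = TC'(Q) = 40 - 16Q + 3Q^2 and AVC = VC/Q = 40 - 8Q + Q^2.
AVC is minimized where dAVC/dQ = -8 + 2Q = 0, at Q = 4; min AVC = 40 - 8·4 + 4^2 = $24.
Because $52 ≥ $24, revenue can cover variable cost; the firm operates.
Solving P = MC: -12 - 16Q + 3Q^2 = 0 ⇒ Q = -2/3 or 6. On the upward-sloping branch, Q* = 6.
Check: AVC at Q = 6 is $28 ≤ P, so revenue covers variable cost.
Profit = P·Q − TC = 52·6 − 391 = -$79, a loss, but smaller than the $223 fixed cost the firm would lose by shutting down.

Produce at Q = 6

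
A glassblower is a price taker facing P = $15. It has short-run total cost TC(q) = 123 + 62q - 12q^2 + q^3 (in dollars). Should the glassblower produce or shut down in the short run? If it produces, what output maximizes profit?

Shut down

From TC, MC = TC'(q) = 62 - 24q + 3q^2 and AVC = VC/q = 62 - 12q + q^2.
AVC hits its minimum where MC = AVC, at q = 6, giving min AVC = 62 - 12·6 + 6^2 = $26.
Since P = $15 < min AVC = $26, price fails to cover variable cost at any output.
Best response: produce nothing and absorb the $123 fixed cost.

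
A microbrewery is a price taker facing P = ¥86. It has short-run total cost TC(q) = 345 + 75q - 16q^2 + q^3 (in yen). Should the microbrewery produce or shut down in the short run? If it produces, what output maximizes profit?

Produce at q = 11

Strip out fixed cost: VC = 75q - 16q^2 + q^3. Then AVC = 75 - 16q + q^2 and MC = 75 - 32q + 3q^2.
AVC is minimized where dAVC/dq = -16 + 2q = 0, at q = 8; min AVC = 75 - 16·8 + 8^2 = ¥11.
Since P = ¥86 ≥ min AVC = ¥11, price covers variable cost and the firm should produce.
Set P = MC: 86 = 75 - 32q + 3q^2 → -11 - 32q + 3q^2 = 0. The roots are q = -1/3 and q = 11; the profit-maximizing output is on the rising part of MC, so q* = 11.
Check: AVC at q = 11 is ¥20 ≤ P, so revenue covers variable cost.
Profit = P·q − TC = 86·11 − 565 = ¥381.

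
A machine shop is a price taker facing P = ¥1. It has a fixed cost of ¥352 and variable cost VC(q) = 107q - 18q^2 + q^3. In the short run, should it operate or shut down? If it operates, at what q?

Shut down

From TC, MC = TC'(q) = 107 - 36q + 3q^2 and AVC = VC/q = 107 - 18q + q^2.
AVC is minimized where dAVC/dq = -18 + 2q = 0, at q = 9; min AVC = 107 - 18·9 + 9^2 = ¥26.
P = ¥1 lies below min AVC = ¥26; no output level covers variable cost.
Shutting down limits the loss to fixed cost, ¥352.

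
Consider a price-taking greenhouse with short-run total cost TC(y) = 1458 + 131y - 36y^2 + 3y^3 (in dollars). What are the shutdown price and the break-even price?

Shutdown price = min AVC. AVC = 131 - 36y + 3y^2, with vertex at y = 6 and minimum $23.
ATC = 1458/y + 131 - 36y + 3y^2. Setting dATC/dy = −1458/y^2 − 36 + 6y = 0 gives y = 9 (since 6·9^3 − 36·9^2 = 1458).
min ATC = 1458/9 + 131 − 36·9 + 3·9^2 = $212. That is the break-even price.
Between these two prices the firm operates at a loss; above $212 it earns a profit.

Shutdown price = $23; break-even price = $212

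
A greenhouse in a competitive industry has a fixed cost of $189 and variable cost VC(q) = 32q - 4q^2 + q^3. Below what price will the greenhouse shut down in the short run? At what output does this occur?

$28 per unit, at q = 2

The firm shuts down when price falls below the minimum of average variable cost. AVC = VC/q = 32 - 4q + q^2.
At the minimum of AVC, MC = AVC. MC = 32 - 8q + 3q^2; setting MC = AVC gives 2q^2 - 4q = 0, so q = 2. min AVC = 28.
For P < $28 the firm produces nothing.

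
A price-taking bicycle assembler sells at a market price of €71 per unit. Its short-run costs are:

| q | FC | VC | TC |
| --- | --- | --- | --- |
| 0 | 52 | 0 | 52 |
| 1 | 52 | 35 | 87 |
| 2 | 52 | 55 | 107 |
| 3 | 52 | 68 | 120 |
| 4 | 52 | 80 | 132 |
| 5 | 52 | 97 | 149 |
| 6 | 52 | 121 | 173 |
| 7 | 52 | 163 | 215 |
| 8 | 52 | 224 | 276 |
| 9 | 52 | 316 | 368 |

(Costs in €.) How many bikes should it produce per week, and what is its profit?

q = 8; profit = €292

Compute π = P·q − TC at each output: q=0: -52; q=1: -16; q=2: 35; q=3: 93; q=4: 152; q=5: 206; q=6: 253; q=7: 282; q=8: 292; q=9: 271.
Profit is maximized at q = 8. AVC there is 224/8 = €28 ≤ P, so producing beats shutting down (which would give -€52).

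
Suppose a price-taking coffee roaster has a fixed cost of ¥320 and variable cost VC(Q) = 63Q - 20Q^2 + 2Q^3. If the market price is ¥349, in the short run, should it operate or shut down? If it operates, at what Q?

From TC, MC = TC'(Q) = 63 - 40Q + 6Q^2 and AVC = VC/Q = 63 - 20Q + 2Q^2.
AVC is minimized where dAVC/dQ = -20 + 4Q = 0, at Q = 5; min AVC = 63 - 20·5 + 2·5^2 = ¥13.
P = ¥349 exceeds min AVC = ¥13, so the firm stays open.
P = MC gives -286 - 40Q + 6Q^2 = 0, with roots -13/3 and 11. Take the larger (rising MC): Q* = 11.
Check: AVC at Q = 11 is ¥85 ≤ P, so revenue covers variable cost.
Profit = P·Q − TC = 349·11 − 1255 = ¥2584.

Produce at Q = 11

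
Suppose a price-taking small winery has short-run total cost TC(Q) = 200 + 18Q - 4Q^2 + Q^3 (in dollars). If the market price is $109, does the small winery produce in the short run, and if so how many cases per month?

From TC, MC = TC'(Q) = 18 - 8Q + 3Q^2 and AVC = VC/Q = 18 - 4Q + Q^2.
The AVC parabola has its vertex at Q = 4/2 = 2, where AVC = 18 - 4·2 + 2^2 = $14.
P = $109 exceeds min AVC = $14, so the firm stays open.
P = MC gives -91 - 8Q + 3Q^2 = 0, with roots -13/3 and 7. Take the larger (rising MC): Q* = 7.
Check: AVC at Q = 7 is $39 ≤ P, so revenue covers variable cost.
Profit = P·Q − TC = 109·7 − 473 = $290.

Produce at Q = 7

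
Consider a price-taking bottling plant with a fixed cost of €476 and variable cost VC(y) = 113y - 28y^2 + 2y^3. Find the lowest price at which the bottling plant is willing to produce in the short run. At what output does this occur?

The shutdown price is the minimum of AVC. VC = 113y - 28y^2 + 2y^3, so AVC = 113 - 28y + 2y^2.
At the minimum of AVC, MC = AVC. MC = 113 - 56y + 6y^2; setting MC = AVC gives 4y^2 - 28y = 0, so y = 7. min AVC = 15.
For P < €15 the firm produces nothing.

€15 per unit, at y = 7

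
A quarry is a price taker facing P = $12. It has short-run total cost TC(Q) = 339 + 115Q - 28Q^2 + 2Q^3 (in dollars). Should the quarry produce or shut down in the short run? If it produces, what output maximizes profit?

Shut down

Strip out fixed cost: VC = 115Q - 28Q^2 + 2Q^3. Then AVC = 115 - 28Q + 2Q^2 and MC = 115 - 56Q + 6Q^2.
The AVC parabola has its vertex at Q = 28/4 = 7, where AVC = 115 - 28·7 + 2·7^2 = $17.
P = $12 lies below min AVC = $17; no output level covers variable cost.
Shutting down limits the loss to fixed cost, $339.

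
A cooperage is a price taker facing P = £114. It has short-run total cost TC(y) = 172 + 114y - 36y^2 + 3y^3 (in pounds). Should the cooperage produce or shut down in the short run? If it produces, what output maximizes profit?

Strip out fixed cost: VC = 114y - 36y^2 + 3y^3. Then AVC = 114 - 36y + 3y^2 and MC = 114 - 72y + 9y^2.
The AVC parabola has its vertex at y = 36/6 = 6, where AVC = 114 - 36·6 + 3·6^2 = £6.
Since P = £114 ≥ min AVC = £6, price covers variable cost and the firm should produce.
Set P = MC: 114 = 114 - 72y + 9y^2 → -72y + 9y^2 = 0. The roots are y = 0 and y = 8; the profit-maximizing output is on the rising part of MC, so y* = 8.
Check: AVC at y = 8 is £18 ≤ P, so revenue covers variable cost.
Profit = P·y − TC = 114·8 − 316 = £596.

Produce at y = 8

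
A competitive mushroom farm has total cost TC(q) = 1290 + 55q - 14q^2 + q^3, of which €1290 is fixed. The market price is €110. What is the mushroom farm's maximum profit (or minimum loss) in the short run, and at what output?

AVC = 55 - 14q + q^2; min AVC = €6 at q = 7. Since P = €110 ≥ min AVC, the firm produces.
With MC = 55 - 28q + 3q^2, P = MC on the upward-sloping part at q* = 11.
TR = 110·11 = 1210. TC = 1290 + 242 = 1532. Profit = 1210 − 1532 = -€322.
That loss of €322 beats the €1290 the firm would lose by shutting down; producing recovers €968 of fixed cost.

Profit = -€322 at q = 11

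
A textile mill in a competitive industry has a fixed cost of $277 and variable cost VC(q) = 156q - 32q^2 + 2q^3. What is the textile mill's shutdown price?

Short-run supply begins at min AVC. From VC = 156q - 32q^2 + 2q^3, AVC = 156 - 32q + 2q^2.
At the minimum of AVC, MC = AVC. MC = 156 - 64q + 6q^2; setting MC = AVC gives 4q^2 - 32q = 0, so q = 8. min AVC = 28.
So the shutdown price is $28.

$28 per unit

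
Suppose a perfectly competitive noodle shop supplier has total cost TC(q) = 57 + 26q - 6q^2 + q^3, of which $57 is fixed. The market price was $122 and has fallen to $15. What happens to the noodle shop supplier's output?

MC = 26 - 12q + 3q^2; the shutdown threshold is min AVC = $17 (at q = 3).
At P = $122 ≥ min AVC, set P = MC on the rising branch: q = 8.
At P = $15 < min AVC = $17, price no longer covers variable cost at any output, so the firm shuts down: q = 0.

Output falls from 8 to 0 (the firm shuts down)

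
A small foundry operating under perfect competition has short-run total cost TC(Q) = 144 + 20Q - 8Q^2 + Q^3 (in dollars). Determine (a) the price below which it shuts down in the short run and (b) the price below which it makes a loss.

Shutdown price = min AVC. AVC = 20 - 8Q + Q^2, with vertex at Q = 4 and minimum $4.
ATC = 144/Q + 20 - 8Q + Q^2. Setting dATC/dQ = −144/Q^2 − 8 + 2Q = 0 gives Q = 6 (since 2·6^3 − 8·6^2 = 144).
min ATC = 144/6 + 20 − 8·6 + 6^2 = $32. That is the break-even price.
For $4 ≤ P < $32 the firm produces at a loss; below $4 it shuts down.

Shutdown price = $4; break-even price = $32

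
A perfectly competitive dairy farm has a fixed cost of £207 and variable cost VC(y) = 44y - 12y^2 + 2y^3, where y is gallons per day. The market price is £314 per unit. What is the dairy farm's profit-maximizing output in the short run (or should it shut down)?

Variable cost is VC = 44y - 12y^2 + 2y^3, so AVC = VC/y = 44 - 12y + 2y^2 and MC = dTC/dy = 44 - 24y + 6y^2.
AVC hits its minimum where MC = AVC, at y = 3, giving min AVC = 44 - 12·3 + 2·3^2 = £26.
P = £314 exceeds min AVC = £26, so the firm stays open.
Set P = MC: 314 = 44 - 24y + 6y^2 → -270 - 24y + 6y^2 = 0. The roots are y = -5 and y = 9; the profit-maximizing output is on the rising part of MC, so y* = 9.
Check: AVC at y = 9 is £98 ≤ P, so revenue covers variable cost.
Profit = P·y − TC = 314·9 − 1089 = £1737.

Produce at y = 9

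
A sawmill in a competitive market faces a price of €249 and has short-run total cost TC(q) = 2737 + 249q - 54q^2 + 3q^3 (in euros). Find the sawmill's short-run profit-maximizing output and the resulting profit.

Profit = -€145 at q = 12

AVC = 249 - 54q + 3q^2; min AVC = €6 at q = 9. Since P = €249 ≥ min AVC, the firm produces.
MC = 249 - 108q + 9q^2. Setting P = MC and taking the root on the rising branch gives q* = 12.
TR = 249·12 = 2988. TC = 2737 + 396 = 3133. Profit = 2988 − 3133 = -€145.
Shutting down would mean losing the fixed cost of €2737, so operating at a loss of €145 is better by €2592.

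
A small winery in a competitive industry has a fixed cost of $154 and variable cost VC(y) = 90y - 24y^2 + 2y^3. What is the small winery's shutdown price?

$18 per unit

Short-run supply begins at min AVC. From VC = 90y - 24y^2 + 2y^3, AVC = 90 - 24y + 2y^2.
At the minimum of AVC, MC = AVC. MC = 90 - 48y + 6y^2; setting MC = AVC gives 4y^2 - 24y = 0, so y = 6. min AVC = 18.
The firm shuts down for any P below $18.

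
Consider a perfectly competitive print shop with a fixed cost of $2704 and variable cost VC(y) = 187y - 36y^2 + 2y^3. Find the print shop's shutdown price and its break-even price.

AVC = 187 - 36y + 2y^2; minimized at y = 9, giving min AVC = $25. That is the shutdown price.
ATC = 2704/y + 187 - 36y + 2y^2. Setting dATC/dy = −2704/y^2 − 36 + 4y = 0 gives y = 13 (since 4·13^3 − 36·13^2 = 2704).
min ATC = 2704/13 + 187 − 36·13 + 2·13^2 = $265. That is the break-even price.
For $25 ≤ P < $265 the firm produces at a loss; below $25 it shuts down.

Shutdown price = $25; break-even price = $265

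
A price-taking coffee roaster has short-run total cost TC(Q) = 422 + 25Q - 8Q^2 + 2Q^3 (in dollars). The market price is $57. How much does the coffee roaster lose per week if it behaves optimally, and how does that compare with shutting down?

Profit = -$294 at Q = 4

AVC = 25 - 8Q + 2Q^2 has its minimum $17 at Q = 2; price $57 clears that bar, so the firm operates.
With MC = 25 - 16Q + 6Q^2, P = MC on the upward-sloping part at Q* = 4.
TR = 57·4 = 228. TC = 422 + 100 = 522. Profit = 228 − 522 = -$294.
By producing, the firm covers all variable cost plus $128 of fixed cost; shutting down would lose the full $422.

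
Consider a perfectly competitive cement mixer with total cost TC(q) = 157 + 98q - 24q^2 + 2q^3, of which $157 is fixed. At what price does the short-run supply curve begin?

$26 per unit

The firm shuts down when price falls below the minimum of average variable cost. AVC = VC/q = 98 - 24q + 2q^2.
At the minimum of AVC, MC = AVC. MC = 98 - 48q + 6q^2; setting MC = AVC gives 4q^2 - 24q = 0, so q = 6. min AVC = 26.
For P < $26 the firm produces nothing.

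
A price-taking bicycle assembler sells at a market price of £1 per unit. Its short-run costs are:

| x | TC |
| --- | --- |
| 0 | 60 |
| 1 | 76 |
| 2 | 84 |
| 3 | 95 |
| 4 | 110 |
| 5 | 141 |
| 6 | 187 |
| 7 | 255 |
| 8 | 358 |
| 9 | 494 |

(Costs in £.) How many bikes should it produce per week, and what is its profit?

Tabulate TR − TC: x=0: -60; x=1: -75; x=2: -82; x=3: -92; x=4: -106; x=5: -136; x=6: -181; x=7: -248; x=8: -350; x=9: -485.
Profit is highest at x = 0. Equivalently, the lowest AVC in the table is 35/3 ≈ £11.67 at x = 3, and P = £1 falls below it — price never covers variable cost, so the firm shuts down and loses only its fixed cost.

x = 0 (shut down); profit = -£60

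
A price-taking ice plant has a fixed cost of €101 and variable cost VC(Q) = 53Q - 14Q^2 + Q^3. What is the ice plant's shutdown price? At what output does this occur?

€4 per unit, at Q = 7

The shutdown price is the minimum of AVC. VC = 53Q - 14Q^2 + Q^3, so AVC = 53 - 14Q + Q^2.
At the minimum of AVC, MC = AVC. MC = 53 - 28Q + 3Q^2; setting MC = AVC gives 2Q^2 - 14Q = 0, so Q = 7. min AVC = 4.
For P < €4 the firm produces nothing.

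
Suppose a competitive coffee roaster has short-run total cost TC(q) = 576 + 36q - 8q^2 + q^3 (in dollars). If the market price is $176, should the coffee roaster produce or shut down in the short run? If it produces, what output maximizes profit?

Produce at q = 10

Strip out fixed cost: VC = 36q - 8q^2 + q^3. Then AVC = 36 - 8q + q^2 and MC = 36 - 16q + 3q^2.
AVC is minimized where dAVC/dq = -8 + 2q = 0, at q = 4; min AVC = 36 - 8·4 + 4^2 = $20.
Since P = $176 ≥ min AVC = $20, price covers variable cost and the firm should produce.
Solving P = MC: -140 - 16q + 3q^2 = 0 ⇒ q = -14/3 or 10. On the upward-sloping branch, q* = 10.
Check: AVC at q = 10 is $56 ≤ P, so revenue covers variable cost.
Profit = P·q − TC = 176·10 − 1136 = $624.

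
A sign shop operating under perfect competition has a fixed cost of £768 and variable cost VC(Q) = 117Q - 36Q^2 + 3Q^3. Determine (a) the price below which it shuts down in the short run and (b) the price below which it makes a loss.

AVC = 117 - 36Q + 3Q^2; minimized at Q = 6, giving min AVC = £9. That is the shutdown price.
ATC = 768/Q + 117 - 36Q + 3Q^2. Setting dATC/dQ = −768/Q^2 − 36 + 6Q = 0 gives Q = 8 (since 6·8^3 − 36·8^2 = 768).
min ATC = 768/8 + 117 − 36·8 + 3·8^2 = £117. That is the break-even price.
For £9 ≤ P < £117 the firm produces at a loss; below £9 it shuts down.

Shutdown price = £9; break-even price = £117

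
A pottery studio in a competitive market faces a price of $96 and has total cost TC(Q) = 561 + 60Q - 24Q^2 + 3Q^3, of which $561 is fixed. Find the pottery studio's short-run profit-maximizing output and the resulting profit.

AVC = 60 - 24Q + 3Q^2; min AVC = $12 at Q = 4. Since P = $96 ≥ min AVC, the firm produces.
With MC = 60 - 48Q + 9Q^2, P = MC on the upward-sloping part at Q* = 6.
TR = 96·6 = 576. TC = 561 + 144 = 705. Profit = 576 − 705 = -$129.
By producing, the firm covers all variable cost plus $432 of fixed cost; shutting down would lose the full $561.

Profit = -$129 at Q = 6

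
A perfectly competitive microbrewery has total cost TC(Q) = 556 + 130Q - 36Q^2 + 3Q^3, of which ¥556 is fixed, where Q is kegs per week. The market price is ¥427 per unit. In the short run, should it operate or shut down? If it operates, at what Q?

Variable cost is VC = 130Q - 36Q^2 + 3Q^3, so AVC = VC/Q = 130 - 36Q + 3Q^2 and MC = dTC/dQ = 130 - 72Q + 9Q^2.
AVC hits its minimum where MC = AVC, at Q = 6, giving min AVC = 130 - 36·6 + 3·6^2 = ¥22.
Since P = ¥427 ≥ min AVC = ¥22, price covers variable cost and the firm should produce.
Set P = MC: 427 = 130 - 72Q + 9Q^2 → -297 - 72Q + 9Q^2 = 0. The roots are Q = -3 and Q = 11; the profit-maximizing output is on the rising part of MC, so Q* = 11.
Check: AVC at Q = 11 is ¥97 ≤ P, so revenue covers variable cost.
Profit = P·Q − TC = 427·11 − 1623 = ¥3074.

Produce at Q = 11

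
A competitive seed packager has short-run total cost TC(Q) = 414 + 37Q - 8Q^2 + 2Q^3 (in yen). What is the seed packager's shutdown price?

¥29 per unit

The firm shuts down when price falls below the minimum of average variable cost. AVC = VC/Q = 37 - 8Q + 2Q^2.
dAVC/dQ = -8 + 4Q = 0 gives Q = 2. min AVC = 37 - 8·2 + 2·2^2 = 29.
For P < ¥29 the firm produces nothing.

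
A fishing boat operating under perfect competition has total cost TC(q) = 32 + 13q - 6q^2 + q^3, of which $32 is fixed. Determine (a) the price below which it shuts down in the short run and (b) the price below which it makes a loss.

Shutdown price = min AVC. AVC = 13 - 6q + q^2, with vertex at q = 3 and minimum $4.
ATC = 32/q + 13 - 6q + q^2. Setting dATC/dq = −32/q^2 − 6 + 2q = 0 gives q = 4 (since 2·4^3 − 6·4^2 = 32).
min ATC = 32/4 + 13 − 6·4 + 4^2 = $13. That is the break-even price.
Between these two prices the firm operates at a loss; above $13 it earns a profit.

Shutdown price = $4; break-even price = $13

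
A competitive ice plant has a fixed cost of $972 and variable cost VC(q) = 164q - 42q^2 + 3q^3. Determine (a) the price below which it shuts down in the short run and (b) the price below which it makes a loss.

Shutdown price = min AVC. AVC = 164 - 42q + 3q^2, with vertex at q = 7 and minimum $17.
ATC = 972/q + 164 - 42q + 3q^2. Setting dATC/dq = −972/q^2 − 42 + 6q = 0 gives q = 9 (since 6·9^3 − 42·9^2 = 972).
min ATC = 972/9 + 164 − 42·9 + 3·9^2 = $137. That is the break-even price.
Between these two prices the firm operates at a loss; above $137 it earns a profit.

Shutdown price = $17; break-even price = $137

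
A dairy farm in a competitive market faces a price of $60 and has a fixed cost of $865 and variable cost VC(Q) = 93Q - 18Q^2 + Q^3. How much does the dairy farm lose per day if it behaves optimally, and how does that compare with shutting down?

Profit = -$381 at Q = 11

AVC = 93 - 18Q + Q^2; min AVC = $12 at Q = 9. Since P = $60 ≥ min AVC, the firm produces.
MC = 93 - 36Q + 3Q^2. Setting P = MC and taking the root on the rising branch gives Q* = 11.
TR = 60·11 = 660. TC = 865 + 176 = 1041. Profit = 660 − 1041 = -$381.
Shutting down would mean losing the fixed cost of $865, so operating at a loss of $381 is better by $484.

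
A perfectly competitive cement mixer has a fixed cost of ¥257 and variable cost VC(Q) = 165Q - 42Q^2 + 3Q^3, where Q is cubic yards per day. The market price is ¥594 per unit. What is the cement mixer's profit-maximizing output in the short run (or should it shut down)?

Produce at Q = 13

From TC, MC = TC'(Q) = 165 - 84Q + 9Q^2 and AVC = VC/Q = 165 - 42Q + 3Q^2.
AVC is minimized where dAVC/dQ = -42 + 6Q = 0, at Q = 7; min AVC = 165 - 42·7 + 3·7^2 = ¥18.
Since P = ¥594 ≥ min AVC = ¥18, price covers variable cost and the firm should produce.
P = MC gives -429 - 84Q + 9Q^2 = 0, with roots -11/3 and 13. Take the larger (rising MC): Q* = 13.
Check: AVC at Q = 13 is ¥126 ≤ P, so revenue covers variable cost.
Profit = P·Q − TC = 594·13 − 1895 = ¥5827.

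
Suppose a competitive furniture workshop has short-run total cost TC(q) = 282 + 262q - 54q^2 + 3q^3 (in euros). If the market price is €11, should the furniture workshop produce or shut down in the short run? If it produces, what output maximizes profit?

From TC, MC = TC'(q) = 262 - 108q + 9q^2 and AVC = VC/q = 262 - 54q + 3q^2.
AVC is minimized where dAVC/dq = -54 + 6q = 0, at q = 9; min AVC = 262 - 54·9 + 3·9^2 = €19.
Since P = €11 < min AVC = €19, price fails to cover variable cost at any output.
Shutting down limits the loss to fixed cost, €282.

Shut down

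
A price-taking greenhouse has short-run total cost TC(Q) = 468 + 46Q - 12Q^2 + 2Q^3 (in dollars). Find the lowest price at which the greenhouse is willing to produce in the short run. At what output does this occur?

$28 per unit, at Q = 3

The shutdown price is the minimum of AVC. VC = 46Q - 12Q^2 + 2Q^3, so AVC = 46 - 12Q + 2Q^2.
At the minimum of AVC, MC = AVC. MC = 46 - 24Q + 6Q^2; setting MC = AVC gives 4Q^2 - 12Q = 0, so Q = 3. min AVC = 28.
So the shutdown price is $28.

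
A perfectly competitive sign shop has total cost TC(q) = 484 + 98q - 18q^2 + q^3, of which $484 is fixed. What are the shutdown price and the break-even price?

Shutdown price = $17; break-even price = $65

AVC = 98 - 18q + q^2; minimized at q = 9, giving min AVC = $17. That is the shutdown price.
ATC = 484/q + 98 - 18q + q^2. Setting dATC/dq = −484/q^2 − 18 + 2q = 0 gives q = 11 (since 2·11^3 − 18·11^2 = 484).
min ATC = 484/11 + 98 − 18·11 + 11^2 = $65. That is the break-even price.
For $17 ≤ P < $65 the firm produces at a loss; below $17 it shuts down.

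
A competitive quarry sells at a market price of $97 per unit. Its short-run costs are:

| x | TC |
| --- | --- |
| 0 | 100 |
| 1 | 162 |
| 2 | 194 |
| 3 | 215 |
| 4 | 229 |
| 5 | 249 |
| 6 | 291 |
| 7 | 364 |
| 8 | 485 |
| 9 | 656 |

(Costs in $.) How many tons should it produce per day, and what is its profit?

x = 7; profit = $315

Profit at each row (π = 97x − TC): x=0: -100; x=1: -65; x=2: 0; x=3: 76; x=4: 159; x=5: 236; x=6: 291; x=7: 315; x=8: 291; x=9: 217.
Profit is maximized at x = 7. AVC there is 264/7 = $37.71 ≤ P, so producing beats shutting down (which would give -$100).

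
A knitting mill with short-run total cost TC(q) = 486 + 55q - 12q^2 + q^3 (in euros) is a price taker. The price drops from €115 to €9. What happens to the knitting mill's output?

MC = 55 - 24q + 3q^2; the shutdown threshold is min AVC = €19 (at q = 6).
At P = €115 ≥ min AVC, set P = MC on the rising branch: q = 10.
At P = €9 < min AVC = €19, price no longer covers variable cost at any output, so the firm shuts down: q = 0.

Output falls from 10 to 0 (the firm shuts down)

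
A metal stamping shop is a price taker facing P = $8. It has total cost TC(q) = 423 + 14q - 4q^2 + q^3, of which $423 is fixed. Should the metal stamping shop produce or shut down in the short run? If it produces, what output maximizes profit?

Shut down

Variable cost is VC = 14q - 4q^2 + q^3, so AVC = VC/q = 14 - 4q + q^2 and MC = dTC/dq = 14 - 8q + 3q^2.
AVC hits its minimum where MC = AVC, at q = 2, giving min AVC = 14 - 4·2 + 2^2 = $10.
Since P = $8 < min AVC = $10, price fails to cover variable cost at any output.
The firm minimizes its loss by shutting down and losing only its fixed cost of $423.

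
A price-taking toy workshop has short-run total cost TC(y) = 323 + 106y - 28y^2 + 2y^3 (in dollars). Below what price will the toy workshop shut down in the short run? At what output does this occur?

The firm shuts down when price falls below the minimum of average variable cost. AVC = VC/y = 106 - 28y + 2y^2.
At the minimum of AVC, MC = AVC. MC = 106 - 56y + 6y^2; setting MC = AVC gives 4y^2 - 28y = 0, so y = 7. min AVC = 8.
So the shutdown price is $8.

$8 per unit, at y = 7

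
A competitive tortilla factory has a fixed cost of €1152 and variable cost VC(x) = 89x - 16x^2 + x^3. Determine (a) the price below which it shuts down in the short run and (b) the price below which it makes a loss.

Shutdown price = €25; break-even price = €137

AVC = 89 - 16x + x^2; minimized at x = 8, giving min AVC = €25. That is the shutdown price.
ATC = 1152/x + 89 - 16x + x^2. Setting dATC/dx = −1152/x^2 − 16 + 2x = 0 gives x = 12 (since 2·12^3 − 16·12^2 = 1152).
min ATC = 1152/12 + 89 − 16·12 + 12^2 = €137. That is the break-even price.
Between these two prices the firm operates at a loss; above €137 it earns a profit.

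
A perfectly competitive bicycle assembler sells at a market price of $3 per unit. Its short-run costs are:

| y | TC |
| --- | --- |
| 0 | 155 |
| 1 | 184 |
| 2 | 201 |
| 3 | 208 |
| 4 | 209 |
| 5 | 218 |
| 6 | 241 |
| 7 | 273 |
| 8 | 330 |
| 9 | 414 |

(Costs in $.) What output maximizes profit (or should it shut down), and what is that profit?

y = 0 (shut down); profit = -$155

Profit at each row (π = 3y − TC): y=0: -155; y=1: -181; y=2: -195; y=3: -199; y=4: -197; y=5: -203; y=6: -223; y=7: -252; y=8: -306; y=9: -387.
Profit is highest at y = 0. Equivalently, the lowest AVC in the table is 63/5 ≈ $12.60 at y = 5, and P = $3 falls below it — price never covers variable cost, so the firm shuts down and loses only its fixed cost.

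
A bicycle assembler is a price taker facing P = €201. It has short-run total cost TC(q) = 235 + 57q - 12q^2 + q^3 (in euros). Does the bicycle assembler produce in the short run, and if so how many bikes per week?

Produce at q = 12

Variable cost is VC = 57q - 12q^2 + q^3, so AVC = VC/q = 57 - 12q + q^2 and MC = dTC/dq = 57 - 24q + 3q^2.
The AVC parabola has its vertex at q = 12/2 = 6, where AVC = 57 - 12·6 + 6^2 = €21.
Because €201 ≥ €21, revenue can cover variable cost; the firm operates.
Set P = MC: 201 = 57 - 24q + 3q^2 → -144 - 24q + 3q^2 = 0. The roots are q = -4 and q = 12; the profit-maximizing output is on the rising part of MC, so q* = 12.
Check: AVC at q = 12 is €57 ≤ P, so revenue covers variable cost.
Profit = P·q − TC = 201·12 − 919 = €1493.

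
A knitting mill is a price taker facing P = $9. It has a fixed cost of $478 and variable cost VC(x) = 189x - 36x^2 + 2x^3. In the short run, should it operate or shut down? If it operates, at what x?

Variable cost is VC = 189x - 36x^2 + 2x^3, so AVC = VC/x = 189 - 36x + 2x^2 and MC = dTC/dx = 189 - 72x + 6x^2.
The AVC parabola has its vertex at x = 36/4 = 9, where AVC = 189 - 36·9 + 2·9^2 = $27.
P = $9 lies below min AVC = $27; no output level covers variable cost.
Shutting down limits the loss to fixed cost, $478.

Shut down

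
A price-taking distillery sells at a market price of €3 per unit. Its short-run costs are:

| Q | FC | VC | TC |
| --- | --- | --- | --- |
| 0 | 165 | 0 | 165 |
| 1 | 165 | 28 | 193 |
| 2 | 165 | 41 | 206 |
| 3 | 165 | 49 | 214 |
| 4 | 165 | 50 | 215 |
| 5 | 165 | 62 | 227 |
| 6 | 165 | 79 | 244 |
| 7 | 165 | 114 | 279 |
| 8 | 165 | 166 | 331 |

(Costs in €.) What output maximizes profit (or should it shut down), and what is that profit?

Profit at each row (π = 3Q − TC): Q=0: -165; Q=1: -190; Q=2: -200; Q=3: -205; Q=4: -203; Q=5: -212; Q=6: -226; Q=7: -258; Q=8: -307.
Profit is highest at Q = 0. Equivalently, the lowest AVC in the table is 62/5 ≈ €12.40 at Q = 5, and P = €3 falls below it — price never covers variable cost, so the firm shuts down and loses only its fixed cost.

Q = 0 (shut down); profit = -€165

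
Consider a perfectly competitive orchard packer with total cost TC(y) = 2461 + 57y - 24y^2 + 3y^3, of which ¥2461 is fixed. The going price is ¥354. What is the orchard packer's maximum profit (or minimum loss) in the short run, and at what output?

Profit = -¥31 at y = 9

AVC = 57 - 24y + 3y^2 has its minimum ¥9 at y = 4; price ¥354 clears that bar, so the firm operates.
With MC = 57 - 48y + 9y^2, P = MC on the upward-sloping part at y* = 9.
TR = 354·9 = 3186. TC = 2461 + 756 = 3217. Profit = 3186 − 3217 = -¥31.
Shutting down would mean losing the fixed cost of ¥2461, so operating at a loss of ¥31 is better by ¥2430.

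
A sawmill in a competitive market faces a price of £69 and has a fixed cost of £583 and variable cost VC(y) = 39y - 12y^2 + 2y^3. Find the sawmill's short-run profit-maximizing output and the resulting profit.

Profit = -£383 at y = 5

AVC = 39 - 12y + 2y^2 has its minimum £21 at y = 3; price £69 clears that bar, so the firm operates.
With MC = 39 - 24y + 6y^2, P = MC on the upward-sloping part at y* = 5.
TR = 69·5 = 345. TC = 583 + 145 = 728. Profit = 345 − 728 = -£383.
Shutting down would mean losing the fixed cost of £583, so operating at a loss of £383 is better by £200.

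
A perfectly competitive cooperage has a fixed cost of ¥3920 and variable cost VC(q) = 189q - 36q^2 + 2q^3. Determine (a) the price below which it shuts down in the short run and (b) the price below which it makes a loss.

AVC = 189 - 36q + 2q^2; minimized at q = 9, giving min AVC = ¥27. That is the shutdown price.
ATC = 3920/q + 189 - 36q + 2q^2. Setting dATC/dq = −3920/q^2 − 36 + 4q = 0 gives q = 14 (since 4·14^3 − 36·14^2 = 3920).
min ATC = 3920/14 + 189 − 36·14 + 2·14^2 = ¥357. That is the break-even price.
Between these two prices the firm operates at a loss; above ¥357 it earns a profit.

Shutdown price = ¥27; break-even price = ¥357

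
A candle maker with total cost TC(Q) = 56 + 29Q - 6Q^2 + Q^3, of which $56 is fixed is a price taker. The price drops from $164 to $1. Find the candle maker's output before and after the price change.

AVC = 29 - 6Q + Q^2, minimized at Q = 3 where min AVC = $20. MC = 29 - 12Q + 3Q^2.
With P = $164 above the shutdown price, P = MC gives Q = 9.
At P = $1 < min AVC = $20, price no longer covers variable cost at any output, so the firm shuts down: Q = 0.

Output falls from 9 to 0 (the firm shuts down)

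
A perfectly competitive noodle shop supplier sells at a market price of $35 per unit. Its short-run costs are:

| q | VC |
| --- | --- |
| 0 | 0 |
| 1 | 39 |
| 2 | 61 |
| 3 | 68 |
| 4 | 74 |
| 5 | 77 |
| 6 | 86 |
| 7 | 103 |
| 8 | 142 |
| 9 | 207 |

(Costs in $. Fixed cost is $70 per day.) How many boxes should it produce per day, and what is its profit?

Compute π = P·q − TC at each output: q=0: -70; q=1: -74; q=2: -61; q=3: -33; q=4: -4; q=5: 28; q=6: 54; q=7: 72; q=8: 68; q=9: 38.
Profit is maximized at q = 7. AVC there is 103/7 = $14.71 ≤ P, so producing beats shutting down (which would give -$70).

q = 7; profit = $72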